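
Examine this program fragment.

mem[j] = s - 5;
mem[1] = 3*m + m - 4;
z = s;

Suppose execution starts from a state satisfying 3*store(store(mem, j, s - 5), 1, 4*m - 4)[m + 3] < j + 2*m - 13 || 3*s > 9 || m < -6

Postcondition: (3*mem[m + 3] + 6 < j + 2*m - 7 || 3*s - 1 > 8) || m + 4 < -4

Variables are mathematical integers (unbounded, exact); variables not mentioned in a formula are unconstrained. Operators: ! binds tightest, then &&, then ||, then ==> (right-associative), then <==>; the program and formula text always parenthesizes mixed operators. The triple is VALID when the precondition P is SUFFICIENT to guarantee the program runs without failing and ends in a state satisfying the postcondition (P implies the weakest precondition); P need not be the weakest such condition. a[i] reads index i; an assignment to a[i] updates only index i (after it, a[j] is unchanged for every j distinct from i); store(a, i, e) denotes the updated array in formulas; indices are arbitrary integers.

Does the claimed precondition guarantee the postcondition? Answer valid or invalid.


Working backward. After the program, the postcondition (3*mem[m + 3] + 6 < j + 2*m - 7 || 3*s - 1 > 8) || m + 4 < -4 must hold; in canonical form it is 3*mem[m + 3] < j + 2*m - 13 || 3*s > 9 || m < -8.
Before z := s: 3*mem[m + 3] < j + 2*m - 13 || 3*s > 9 || m < -8
Before mem[1] := 3*m + m - 4: 3*store(mem, 1, 4*m - 4)[m + 3] < j + 2*m - 13 || 3*s > 9 || m < -8
Before mem[j] := s - 5: 3*store(store(mem, j, s - 5), 1, 4*m - 4)[m + 3] < j + 2*m - 13 || 3*s > 9 || m < -8
The weakest precondition is 3*store(store(mem, j, s - 5), 1, 4*m - 4)[m + 3] < j + 2*m - 13 || 3*s > 9 || m < -8.
Check whether 3*store(store(mem, j, s - 5), 1, 4*m - 4)[m + 3] < j + 2*m - 13 || 3*s > 9 || m < -6 implies it.
Countermodel: at the initial state j = -6, m = -8, mem = {[-6] = 2, [-5] = 0, [1] = 2, elsewhere 2}, s = 0, the precondition holds but the weakest precondition fails.
Answer: invalid


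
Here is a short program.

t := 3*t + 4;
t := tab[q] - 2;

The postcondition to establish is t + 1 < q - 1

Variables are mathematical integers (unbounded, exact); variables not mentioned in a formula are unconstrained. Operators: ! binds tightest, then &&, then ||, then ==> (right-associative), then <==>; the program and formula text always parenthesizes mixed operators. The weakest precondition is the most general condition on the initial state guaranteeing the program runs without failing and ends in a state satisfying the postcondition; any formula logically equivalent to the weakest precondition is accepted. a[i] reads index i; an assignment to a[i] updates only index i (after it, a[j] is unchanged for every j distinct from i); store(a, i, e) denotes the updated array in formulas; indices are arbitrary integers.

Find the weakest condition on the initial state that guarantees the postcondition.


Working backward. After the program, the postcondition t + 1 < q - 1 must hold; in canonical form it is t < q - 2.
Before t := tab[q] - 2: tab[q] < q
Before t := 3*t + 4: tab[q] < q
Answer: WP = tab[q] < q


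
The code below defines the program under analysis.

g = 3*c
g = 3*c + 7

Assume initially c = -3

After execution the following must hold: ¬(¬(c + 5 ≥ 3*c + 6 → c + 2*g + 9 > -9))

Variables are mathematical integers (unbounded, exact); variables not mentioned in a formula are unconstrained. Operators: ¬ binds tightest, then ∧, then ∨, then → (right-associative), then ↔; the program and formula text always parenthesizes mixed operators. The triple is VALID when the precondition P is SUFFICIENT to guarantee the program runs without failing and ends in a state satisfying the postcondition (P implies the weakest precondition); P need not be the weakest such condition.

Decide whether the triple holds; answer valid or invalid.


Working backward. After the program, the postcondition ¬(¬(c + 5 ≥ 3*c + 6 → c + 2*g + 9 > -9)) must hold; in canonical form it is 2*c ≤ -1 → c + 2*g > -18.
Before g := 3*c + 7: 2*c ≤ -1 → 7*c > -32
Before g := 3*c: 2*c ≤ -1 → 7*c > -32
The weakest precondition is 2*c ≤ -1 → 7*c > -32.
Check whether c = -3 implies it.
Every state satisfying the precondition satisfies the weakest precondition: the implication holds.
Answer: valid


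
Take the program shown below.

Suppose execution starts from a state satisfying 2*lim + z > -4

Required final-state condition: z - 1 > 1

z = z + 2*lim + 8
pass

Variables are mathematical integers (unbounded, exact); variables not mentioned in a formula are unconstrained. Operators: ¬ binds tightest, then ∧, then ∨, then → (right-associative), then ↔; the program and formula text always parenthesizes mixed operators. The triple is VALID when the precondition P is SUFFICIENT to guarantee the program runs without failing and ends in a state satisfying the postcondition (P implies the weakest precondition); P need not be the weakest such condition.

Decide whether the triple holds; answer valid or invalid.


Working backward. After the program, the postcondition z - 1 > 1 must hold; in canonical form it is z > 2.
Before skip: z > 2
Before z := z + 2*lim + 8: 2*lim + z > -6
The weakest precondition is 2*lim + z > -6.
Check whether 2*lim + z > -4 implies it.
Every state satisfying the precondition satisfies the weakest precondition: the implication holds.
Answer: valid


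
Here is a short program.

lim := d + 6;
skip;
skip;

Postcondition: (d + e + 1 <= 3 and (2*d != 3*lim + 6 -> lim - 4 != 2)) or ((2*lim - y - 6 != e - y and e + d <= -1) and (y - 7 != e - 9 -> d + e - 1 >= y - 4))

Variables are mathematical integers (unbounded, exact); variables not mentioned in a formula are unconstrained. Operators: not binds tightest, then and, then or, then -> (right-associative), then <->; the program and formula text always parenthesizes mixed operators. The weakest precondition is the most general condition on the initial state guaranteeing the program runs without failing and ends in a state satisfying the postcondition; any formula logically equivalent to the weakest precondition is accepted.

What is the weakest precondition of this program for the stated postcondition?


Working backward. After the program, the postcondition (d + e + 1 <= 3 and (2*d != 3*lim + 6 -> lim - 4 != 2)) or ((2*lim - y - 6 != e - y and e + d <= -1) and (y - 7 != e - 9 -> d + e - 1 >= y - 4)) must hold; in canonical form it is (d + e <= 2 and (2*d != 3*lim + 6 -> lim != 6)) or (2*lim != e + 6 and d + e <= -1 and (y != e - 2 -> d + e >= y - 3)).
Before skip: (d + e <= 2 and (2*d != 3*lim + 6 -> lim != 6)) or (2*lim != e + 6 and d + e <= -1 and (y != e - 2 -> d + e >= y - 3))
Before skip: (d + e <= 2 and (2*d != 3*lim + 6 -> lim != 6)) or (2*lim != e + 6 and d + e <= -1 and (y != e - 2 -> d + e >= y - 3))
Before lim := d + 6: (d + e <= 2 and (d != -24 -> d != 0)) or (2*d != e - 6 and d + e <= -1 and (y != e - 2 -> d + e >= y - 3))
Answer: WP = (d + e <= 2 and (d != -24 -> d != 0)) or (2*d != e - 6 and d + e <= -1 and (y != e - 2 -> d + e >= y - 3))


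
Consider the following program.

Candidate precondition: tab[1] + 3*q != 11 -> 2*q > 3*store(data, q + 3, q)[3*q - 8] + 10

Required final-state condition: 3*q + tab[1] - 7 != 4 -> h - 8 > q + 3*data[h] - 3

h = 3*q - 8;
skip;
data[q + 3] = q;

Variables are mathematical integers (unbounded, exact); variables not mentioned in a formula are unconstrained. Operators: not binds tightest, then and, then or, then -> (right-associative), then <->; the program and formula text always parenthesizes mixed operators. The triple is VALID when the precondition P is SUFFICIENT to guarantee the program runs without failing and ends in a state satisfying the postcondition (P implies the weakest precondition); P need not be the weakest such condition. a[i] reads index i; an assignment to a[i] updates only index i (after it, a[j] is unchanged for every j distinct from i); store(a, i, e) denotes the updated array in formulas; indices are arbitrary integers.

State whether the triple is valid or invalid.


Working backward. After the program, the postcondition 3*q + tab[1] - 7 != 4 -> h - 8 > q + 3*data[h] - 3 must hold; in canonical form it is tab[1] + 3*q != 11 -> h > 3*data[h] + q + 5.
Before data[q + 3] := q: tab[1] + 3*q != 11 -> h > 3*store(data, q + 3, q)[h] + q + 5
Before skip: tab[1] + 3*q != 11 -> h > 3*store(data, q + 3, q)[h] + q + 5
Before h := 3*q - 8: tab[1] + 3*q != 11 -> 2*q > 3*store(data, q + 3, q)[3*q - 8] + 13
The weakest precondition is tab[1] + 3*q != 11 -> 2*q > 3*store(data, q + 3, q)[3*q - 8] + 13.
Check whether tab[1] + 3*q != 11 -> 2*q > 3*store(data, q + 3, q)[3*q - 8] + 10 implies it.
Countermodel: at the initial state data = {[1] = 2, [9] = 2, [10] = 0, elsewhere 2}, q = 6, tab = {[1] = -6, [9] = -6, [10] = -6, elsewhere -6}, the precondition holds but the weakest precondition fails.
Answer: invalid


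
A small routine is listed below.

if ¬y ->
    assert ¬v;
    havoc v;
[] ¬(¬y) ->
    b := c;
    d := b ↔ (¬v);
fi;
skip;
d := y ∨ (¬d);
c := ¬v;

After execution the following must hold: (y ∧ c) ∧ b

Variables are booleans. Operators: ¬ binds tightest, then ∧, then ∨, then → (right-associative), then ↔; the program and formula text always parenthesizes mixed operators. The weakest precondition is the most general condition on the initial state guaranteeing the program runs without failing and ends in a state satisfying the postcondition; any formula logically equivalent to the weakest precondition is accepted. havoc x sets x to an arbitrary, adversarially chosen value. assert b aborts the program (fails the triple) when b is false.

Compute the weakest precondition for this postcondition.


Working backward. After the program, the postcondition (y ∧ c) ∧ b must hold; in canonical form it is y ∧ c ∧ b.
Before c := ¬v: y ∧ (¬v) ∧ b
Before d := y ∨ (¬d): y ∧ (¬v) ∧ b
Before skip: y ∧ (¬v) ∧ b
Then branch requires false; else branch requires y ∧ (¬v) ∧ c.
Before the if: y ∧ (y → (y ∧ (¬v) ∧ c))
Answer: WP = y ∧ (y → (y ∧ (¬v) ∧ c))


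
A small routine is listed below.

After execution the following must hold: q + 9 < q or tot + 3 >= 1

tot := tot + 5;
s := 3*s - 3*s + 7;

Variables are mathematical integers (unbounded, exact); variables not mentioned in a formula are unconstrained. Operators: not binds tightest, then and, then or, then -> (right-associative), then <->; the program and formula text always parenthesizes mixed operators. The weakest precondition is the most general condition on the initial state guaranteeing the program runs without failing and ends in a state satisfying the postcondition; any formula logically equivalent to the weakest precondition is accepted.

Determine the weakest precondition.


Working backward. After the program, the postcondition q + 9 < q or tot + 3 >= 1 must hold; in canonical form it is tot >= -2.
Before s := 3*s - 3*s + 7: tot >= -2
Before tot := tot + 5: tot >= -7
Answer: WP = tot >= -7


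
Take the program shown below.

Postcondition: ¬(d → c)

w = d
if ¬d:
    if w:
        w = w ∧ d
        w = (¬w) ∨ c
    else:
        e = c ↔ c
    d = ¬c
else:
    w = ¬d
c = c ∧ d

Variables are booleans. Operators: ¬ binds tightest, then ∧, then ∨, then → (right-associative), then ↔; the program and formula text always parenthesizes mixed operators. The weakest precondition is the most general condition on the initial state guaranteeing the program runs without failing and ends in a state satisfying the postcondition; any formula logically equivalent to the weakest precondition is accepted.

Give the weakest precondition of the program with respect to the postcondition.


Working backward. After the program, ¬(d → c) must hold.
Before c := c ∧ d: ¬(d → (c ∧ d))
Then branch requires (w → (¬c)) ∧ ((¬w) → (¬c)); else branch requires ¬(d → (c ∧ d)).
Before the if: ((¬d) → ((w → (¬c)) ∧ ((¬w) → (¬c)))) ∧ (d → (¬(d → (c ∧ d))))
Before w := d: ((¬d) → ((d → (¬c)) ∧ ((¬d) → (¬c)))) ∧ (d → (¬(d → (c ∧ d))))
Answer: WP = ((¬d) → ((d → (¬c)) ∧ ((¬d) → (¬c)))) ∧ (d → (¬(d → (c ∧ d))))


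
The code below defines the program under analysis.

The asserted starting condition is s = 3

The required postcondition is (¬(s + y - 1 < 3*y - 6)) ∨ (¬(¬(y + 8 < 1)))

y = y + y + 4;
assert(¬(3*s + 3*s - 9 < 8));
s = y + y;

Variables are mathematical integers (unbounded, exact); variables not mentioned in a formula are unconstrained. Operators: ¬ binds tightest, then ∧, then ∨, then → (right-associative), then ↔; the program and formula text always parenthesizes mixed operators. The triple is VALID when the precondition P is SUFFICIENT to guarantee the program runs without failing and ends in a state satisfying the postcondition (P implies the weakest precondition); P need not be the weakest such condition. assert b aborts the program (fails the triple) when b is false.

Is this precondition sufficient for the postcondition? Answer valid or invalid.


Working backward. After the program, the postcondition (¬(s + y - 1 < 3*y - 6)) ∨ (¬(¬(y + 8 < 1))) must hold; in canonical form it is (¬(s < 2*y - 5)) ∨ y < -7.
Before s := y + y: true
Before assert ¬(3*s + 3*s - 9 < 8): ¬(6*s < 17)
Before y := y + y + 4: ¬(6*s < 17)
The weakest precondition is ¬(6*s < 17).
Check whether s = 3 implies it.
Every state satisfying the precondition satisfies the weakest precondition: the implication holds.
Answer: valid


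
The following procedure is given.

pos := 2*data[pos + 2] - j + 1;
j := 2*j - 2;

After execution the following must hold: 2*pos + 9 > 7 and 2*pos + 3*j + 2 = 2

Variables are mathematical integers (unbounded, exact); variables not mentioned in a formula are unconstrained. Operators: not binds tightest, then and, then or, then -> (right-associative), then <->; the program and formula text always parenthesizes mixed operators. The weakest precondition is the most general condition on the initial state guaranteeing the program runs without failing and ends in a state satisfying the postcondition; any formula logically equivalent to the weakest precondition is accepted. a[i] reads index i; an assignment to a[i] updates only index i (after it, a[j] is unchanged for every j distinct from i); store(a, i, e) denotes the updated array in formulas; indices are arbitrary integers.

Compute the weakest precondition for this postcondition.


Working backward. After the program, the postcondition 2*pos + 9 > 7 and 2*pos + 3*j + 2 = 2 must hold; in canonical form it is 2*pos > -2 and 3*j + 2*pos = 0.
Before j := 2*j - 2: 2*pos > -2 and 6*j + 2*pos = 6
Before pos := 2*data[pos + 2] - j + 1: 4*data[pos + 2] > 2*j - 4 and 4*data[pos + 2] + 4*j = 4
Answer: WP = 4*data[pos + 2] > 2*j - 4 and 4*data[pos + 2] + 4*j = 4


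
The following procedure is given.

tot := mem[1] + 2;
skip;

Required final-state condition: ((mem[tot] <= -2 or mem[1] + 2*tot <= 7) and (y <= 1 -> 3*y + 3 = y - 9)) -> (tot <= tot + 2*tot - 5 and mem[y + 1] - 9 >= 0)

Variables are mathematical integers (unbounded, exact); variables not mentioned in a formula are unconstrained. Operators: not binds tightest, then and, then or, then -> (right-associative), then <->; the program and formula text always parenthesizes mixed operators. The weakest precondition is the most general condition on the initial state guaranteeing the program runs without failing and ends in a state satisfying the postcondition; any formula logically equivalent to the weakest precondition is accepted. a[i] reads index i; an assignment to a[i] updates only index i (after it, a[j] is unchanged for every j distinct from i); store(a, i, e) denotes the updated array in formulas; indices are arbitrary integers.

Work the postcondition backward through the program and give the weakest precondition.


Working backward. After the program, the postcondition ((mem[tot] <= -2 or mem[1] + 2*tot <= 7) and (y <= 1 -> 3*y + 3 = y - 9)) -> (tot <= tot + 2*tot - 5 and mem[y + 1] - 9 >= 0) must hold; in canonical form it is ((mem[tot] <= -2 or mem[1] + 2*tot <= 7) and (y <= 1 -> 2*y = -12)) -> (2*tot >= 5 and mem[y + 1] >= 9).
Before skip: ((mem[tot] <= -2 or mem[1] + 2*tot <= 7) and (y <= 1 -> 2*y = -12)) -> (2*tot >= 5 and mem[y + 1] >= 9)
Before tot := mem[1] + 2: ((mem[mem[1] + 2] <= -2 or 3*mem[1] <= 3) and (y <= 1 -> 2*y = -12)) -> (2*mem[1] >= 1 and mem[y + 1] >= 9)
Answer: WP = ((mem[mem[1] + 2] <= -2 or 3*mem[1] <= 3) and (y <= 1 -> 2*y = -12)) -> (2*mem[1] >= 1 and mem[y + 1] >= 9)


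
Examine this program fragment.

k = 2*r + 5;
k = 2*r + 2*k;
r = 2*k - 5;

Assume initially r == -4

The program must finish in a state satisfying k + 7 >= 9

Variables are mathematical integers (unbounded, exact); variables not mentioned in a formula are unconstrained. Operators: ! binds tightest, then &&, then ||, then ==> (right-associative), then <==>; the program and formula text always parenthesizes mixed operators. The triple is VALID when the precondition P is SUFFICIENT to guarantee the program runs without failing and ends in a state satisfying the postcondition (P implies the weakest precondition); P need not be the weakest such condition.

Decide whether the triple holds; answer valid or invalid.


Working backward. After the program, the postcondition k + 7 >= 9 must hold; in canonical form it is k >= 2.
Before r := 2*k - 5: k >= 2
Before k := 2*r + 2*k: 2*k + 2*r >= 2
Before k := 2*r + 5: 6*r >= -8
The weakest precondition is 6*r >= -8.
Check whether r == -4 implies it.
Countermodel: at the initial state r = -4, the precondition holds but the weakest precondition fails.
Answer: invalid


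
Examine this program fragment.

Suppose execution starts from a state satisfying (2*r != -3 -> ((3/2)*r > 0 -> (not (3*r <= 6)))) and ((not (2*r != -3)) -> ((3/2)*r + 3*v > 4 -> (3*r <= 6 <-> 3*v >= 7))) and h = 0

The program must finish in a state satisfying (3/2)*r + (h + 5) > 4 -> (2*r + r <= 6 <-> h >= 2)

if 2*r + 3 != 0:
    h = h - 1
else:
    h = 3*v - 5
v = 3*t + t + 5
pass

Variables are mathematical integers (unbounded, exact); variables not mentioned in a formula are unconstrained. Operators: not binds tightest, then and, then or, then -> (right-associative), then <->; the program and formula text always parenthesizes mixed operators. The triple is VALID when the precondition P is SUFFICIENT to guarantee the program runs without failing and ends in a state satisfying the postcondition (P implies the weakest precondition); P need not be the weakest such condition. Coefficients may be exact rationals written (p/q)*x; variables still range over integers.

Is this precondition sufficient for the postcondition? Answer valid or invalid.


Working backward. After the program, the postcondition (3/2)*r + (h + 5) > 4 -> (2*r + r <= 6 <-> h >= 2) must hold; in canonical form it is h + (3/2)*r > -1 -> (3*r <= 6 <-> h >= 2).
Before skip: h + (3/2)*r > -1 -> (3*r <= 6 <-> h >= 2)
Before v := 3*t + t + 5: h + (3/2)*r > -1 -> (3*r <= 6 <-> h >= 2)
Then branch requires h + (3/2)*r > 0 -> (3*r <= 6 <-> h >= 3); else branch requires (3/2)*r + 3*v > 4 -> (3*r <= 6 <-> 3*v >= 7).
Before the if: (2*r != -3 -> (h + (3/2)*r > 0 -> (3*r <= 6 <-> h >= 3))) and ((not (2*r != -3)) -> ((3/2)*r + 3*v > 4 -> (3*r <= 6 <-> 3*v >= 7)))
The weakest precondition is (2*r != -3 -> (h + (3/2)*r > 0 -> (3*r <= 6 <-> h >= 3))) and ((not (2*r != -3)) -> ((3/2)*r + 3*v > 4 -> (3*r <= 6 <-> 3*v >= 7))).
Check whether (2*r != -3 -> ((3/2)*r > 0 -> (not (3*r <= 6)))) and ((not (2*r != -3)) -> ((3/2)*r + 3*v > 4 -> (3*r <= 6 <-> 3*v >= 7))) and h = 0 implies it.
Every state satisfying the precondition satisfies the weakest precondition: the implication holds.
Answer: valid


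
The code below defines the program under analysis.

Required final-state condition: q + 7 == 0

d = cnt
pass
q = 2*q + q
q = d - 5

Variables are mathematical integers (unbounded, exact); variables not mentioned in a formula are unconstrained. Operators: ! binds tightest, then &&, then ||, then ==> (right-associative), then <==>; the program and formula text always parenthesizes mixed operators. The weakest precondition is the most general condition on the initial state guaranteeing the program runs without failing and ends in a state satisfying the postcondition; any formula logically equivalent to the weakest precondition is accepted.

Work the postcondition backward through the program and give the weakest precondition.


Working backward. After the program, the postcondition q + 7 == 0 must hold; in canonical form it is q == -7.
Before q := d - 5: d == -2
Before q := 2*q + q: d == -2
Before skip: d == -2
Before d := cnt: cnt == -2
Answer: WP = cnt == -2


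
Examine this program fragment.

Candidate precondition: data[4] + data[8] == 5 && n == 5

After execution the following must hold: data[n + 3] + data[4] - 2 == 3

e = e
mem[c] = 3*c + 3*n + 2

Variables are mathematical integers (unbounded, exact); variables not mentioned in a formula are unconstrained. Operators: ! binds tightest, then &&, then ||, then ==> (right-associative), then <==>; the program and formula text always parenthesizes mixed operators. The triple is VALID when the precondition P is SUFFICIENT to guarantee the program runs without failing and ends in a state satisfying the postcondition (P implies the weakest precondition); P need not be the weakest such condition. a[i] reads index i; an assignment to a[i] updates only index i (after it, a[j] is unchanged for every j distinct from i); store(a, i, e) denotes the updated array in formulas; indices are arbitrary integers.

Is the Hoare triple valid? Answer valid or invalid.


Working backward. After the program, the postcondition data[n + 3] + data[4] - 2 == 3 must hold; in canonical form it is data[n + 3] + data[4] == 5.
Before mem[c] := 3*c + 3*n + 2: data[n + 3] + data[4] == 5
Before e := e: data[n + 3] + data[4] == 5
The weakest precondition is data[n + 3] + data[4] == 5.
Check whether data[4] + data[8] == 5 && n == 5 implies it.
Every state satisfying the precondition satisfies the weakest precondition: the implication holds.
Answer: valid


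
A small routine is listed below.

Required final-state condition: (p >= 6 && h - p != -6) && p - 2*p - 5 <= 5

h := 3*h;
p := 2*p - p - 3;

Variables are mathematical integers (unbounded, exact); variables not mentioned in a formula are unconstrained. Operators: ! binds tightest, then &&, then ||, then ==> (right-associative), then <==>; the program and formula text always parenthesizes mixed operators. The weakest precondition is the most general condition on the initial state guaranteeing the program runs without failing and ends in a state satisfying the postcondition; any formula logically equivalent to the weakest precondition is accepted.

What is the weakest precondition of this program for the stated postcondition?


Working backward. After the program, the postcondition (p >= 6 && h - p != -6) && p - 2*p - 5 <= 5 must hold; in canonical form it is p >= 6 && h != p - 6 && p >= -10.
Before p := 2*p - p - 3: p >= 9 && h != p - 9 && p >= -7
Before h := 3*h: p >= 9 && 3*h != p - 9 && p >= -7
Answer: WP = p >= 9 && 3*h != p - 9 && p >= -7


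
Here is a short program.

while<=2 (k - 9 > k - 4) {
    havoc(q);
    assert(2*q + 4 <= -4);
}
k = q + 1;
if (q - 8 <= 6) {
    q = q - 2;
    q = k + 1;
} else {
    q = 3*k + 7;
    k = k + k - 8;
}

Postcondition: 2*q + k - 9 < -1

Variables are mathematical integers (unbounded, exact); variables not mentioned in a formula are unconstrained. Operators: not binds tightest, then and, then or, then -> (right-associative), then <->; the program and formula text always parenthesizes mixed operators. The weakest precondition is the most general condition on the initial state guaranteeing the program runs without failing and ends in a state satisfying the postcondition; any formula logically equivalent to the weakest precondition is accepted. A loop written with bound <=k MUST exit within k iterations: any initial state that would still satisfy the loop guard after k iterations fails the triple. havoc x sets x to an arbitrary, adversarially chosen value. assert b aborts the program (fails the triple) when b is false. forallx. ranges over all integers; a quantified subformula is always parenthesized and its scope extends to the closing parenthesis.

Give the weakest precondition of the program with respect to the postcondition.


Working backward. After the program, the postcondition 2*q + k - 9 < -1 must hold; in canonical form it is k + 2*q < 8.
Then branch requires 3*k < 6; else branch requires 8*k < 2.
Before the if: (q <= 14 -> 3*k < 6) and ((not (q <= 14)) -> 8*k < 2)
Before k := q + 1: (q <= 14 -> 3*q < 3) and ((not (q <= 14)) -> 8*q < -6)
Before the loop (bound <=2), unroll the exhaustion recursion (WP_0 = exit-now case; WP_j = one more guarded iteration, up to j = 2):
  WP_0: (q <= 14 -> 3*q < 3) and ((not (q <= 14)) -> 8*q < -6)
  WP_1: (q <= 14 -> 3*q < 3) and ((not (q <= 14)) -> 8*q < -6)
  WP_2: (q <= 14 -> 3*q < 3) and ((not (q <= 14)) -> 8*q < -6)
So before the loop: (q <= 14 -> 3*q < 3) and ((not (q <= 14)) -> 8*q < -6)
Answer: WP = (q <= 14 -> 3*q < 3) and ((not (q <= 14)) -> 8*q < -6)


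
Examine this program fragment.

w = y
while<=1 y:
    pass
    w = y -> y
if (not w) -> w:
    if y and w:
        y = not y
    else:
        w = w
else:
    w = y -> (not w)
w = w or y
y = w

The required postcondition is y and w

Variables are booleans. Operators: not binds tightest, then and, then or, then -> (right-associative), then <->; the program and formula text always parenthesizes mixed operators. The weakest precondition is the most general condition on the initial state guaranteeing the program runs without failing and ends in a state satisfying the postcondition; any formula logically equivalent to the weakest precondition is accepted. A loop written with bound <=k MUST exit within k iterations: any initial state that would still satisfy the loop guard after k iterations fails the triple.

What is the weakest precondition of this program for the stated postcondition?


Working backward. After the program, y and w must hold.
Before y := w: w
Before w := w or y: w or y
Then branch requires ((y and w) -> (w or (not y))) and ((not (y and w)) -> (w or y)); else branch requires (y -> (not w)) or y.
Before the if: (((not w) -> w) -> (((y and w) -> (w or (not y))) and ((not (y and w)) -> (w or y)))) and ((not ((not w) -> w)) -> ((y -> (not w)) or y))
Before the loop (bound <=1), unroll the exhaustion recursion (WP_0 = exit-now case; WP_j = one more guarded iteration, up to j = 1):
  WP_0: (not y) and (((not w) -> w) -> (((y and w) -> (w or (not y))) and ((not (y and w)) -> (w or y)))) and ((not ((not w) -> w)) -> ((y -> (not w)) or y))
  WP_1: (y -> (not y)) and ((not y) -> ((((not w) -> w) -> (((y and w) -> (w or (not y))) and ((not (y and w)) -> (w or y)))) and ((not ((not w) -> w)) -> ((y -> (not w)) or y))))
So before the loop: (y -> (not y)) and ((not y) -> ((((not w) -> w) -> (((y and w) -> (w or (not y))) and ((not (y and w)) -> (w or y)))) and ((not ((not w) -> w)) -> ((y -> (not w)) or y))))
Before w := y: (y -> (not y)) and ((not y) -> ((not ((not y) -> y)) -> ((y -> (not y)) or y)))
Answer: WP = (y -> (not y)) and ((not y) -> ((not ((not y) -> y)) -> ((y -> (not y)) or y)))


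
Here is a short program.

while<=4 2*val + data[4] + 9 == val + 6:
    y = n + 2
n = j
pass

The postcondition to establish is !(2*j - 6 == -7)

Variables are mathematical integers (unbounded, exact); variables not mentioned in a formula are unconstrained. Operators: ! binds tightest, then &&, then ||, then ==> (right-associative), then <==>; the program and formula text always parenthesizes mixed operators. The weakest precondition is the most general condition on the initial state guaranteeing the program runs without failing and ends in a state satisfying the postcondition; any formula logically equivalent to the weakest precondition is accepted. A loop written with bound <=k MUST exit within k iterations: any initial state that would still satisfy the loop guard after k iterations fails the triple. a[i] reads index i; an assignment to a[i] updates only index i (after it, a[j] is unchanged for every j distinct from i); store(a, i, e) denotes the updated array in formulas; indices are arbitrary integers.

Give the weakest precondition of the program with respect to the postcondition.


Working backward. After the program, the postcondition !(2*j - 6 == -7) must hold; in canonical form it is !(2*j == -1).
Before skip: !(2*j == -1)
Before n := j: !(2*j == -1)
Before the loop (bound <=4), unroll the exhaustion recursion (WP_0 = exit-now case; WP_j = one more guarded iteration, up to j = 4):
  WP_0: (!(data[4] + val == -3)) && (!(2*j == -1))
  WP_1: (data[4] + val == -3 ==> ((!(data[4] + val == -3)) && (!(2*j == -1)))) && ((!(data[4] + val == -3)) ==> (!(2*j == -1)))
  WP_2: (data[4] + val == -3 ==> ((data[4] + val == -3 ==> ((!(data[4] + val == -3)) && (!(2*j == -1)))) && ((!(data[4] + val == -3)) ==> (!(2*j == -1))))) && ((!(data[4] + val == -3)) ==> (!(2*j == -1)))
  WP_3: (data[4] + val == -3 ==> ((data[4] + val == -3 ==> ((data[4] + val == -3 ==> ((!(data[4] + val == -3)) && (!(2*j == -1)))) && ((!(data[4] + val == -3)) ==> (!(2*j == -1))))) && ((!(data[4] + val == -3)) ==> (!(2*j == -1))))) && ((!(data[4] + val == -3)) ==> (!(2*j == -1)))
  WP_4: (data[4] + val == -3 ==> ((data[4] + val == -3 ==> ((data[4] + val == -3 ==> ((data[4] + val == -3 ==> ((!(data[4] + val == -3)) && (!(2*j == -1)))) && ((!(data[4] + val == -3)) ==> (!(2*j == -1))))) && ((!(data[4] + val == -3)) ==> (!(2*j == -1))))) && ((!(data[4] + val == -3)) ==> (!(2*j == -1))))) && ((!(data[4] + val == -3)) ==> (!(2*j == -1)))
So before the loop: (data[4] + val == -3 ==> ((data[4] + val == -3 ==> ((data[4] + val == -3 ==> ((data[4] + val == -3 ==> ((!(data[4] + val == -3)) && (!(2*j == -1)))) && ((!(data[4] + val == -3)) ==> (!(2*j == -1))))) && ((!(data[4] + val == -3)) ==> (!(2*j == -1))))) && ((!(data[4] + val == -3)) ==> (!(2*j == -1))))) && ((!(data[4] + val == -3)) ==> (!(2*j == -1)))
Answer: WP = (data[4] + val == -3 ==> ((data[4] + val == -3 ==> ((data[4] + val == -3 ==> ((data[4] + val == -3 ==> ((!(data[4] + val == -3)) && (!(2*j == -1)))) && ((!(data[4] + val == -3)) ==> (!(2*j == -1))))) && ((!(data[4] + val == -3)) ==> (!(2*j == -1))))) && ((!(data[4] + val == -3)) ==> (!(2*j == -1))))) && ((!(data[4] + val == -3)) ==> (!(2*j == -1)))


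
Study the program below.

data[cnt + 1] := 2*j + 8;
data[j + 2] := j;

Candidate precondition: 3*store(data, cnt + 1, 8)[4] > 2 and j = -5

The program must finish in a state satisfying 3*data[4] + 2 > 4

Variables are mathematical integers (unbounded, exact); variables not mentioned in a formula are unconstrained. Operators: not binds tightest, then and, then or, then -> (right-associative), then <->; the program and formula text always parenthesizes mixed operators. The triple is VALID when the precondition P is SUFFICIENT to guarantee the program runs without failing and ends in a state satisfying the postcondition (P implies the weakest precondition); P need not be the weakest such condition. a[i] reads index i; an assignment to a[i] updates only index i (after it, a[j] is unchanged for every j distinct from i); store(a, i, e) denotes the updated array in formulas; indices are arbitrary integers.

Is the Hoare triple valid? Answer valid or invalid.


Working backward. After the program, the postcondition 3*data[4] + 2 > 4 must hold; in canonical form it is 3*data[4] > 2.
Before data[j + 2] := j: 3*store(data, j + 2, j)[4] > 2
Before data[cnt + 1] := 2*j + 8: 3*store(store(data, cnt + 1, 2*j + 8), j + 2, j)[4] > 2
The weakest precondition is 3*store(store(data, cnt + 1, 2*j + 8), j + 2, j)[4] > 2.
Check whether 3*store(data, cnt + 1, 8)[4] > 2 and j = -5 implies it.
Countermodel: at the initial state cnt = 3, data = {[-3] = 2, [4] = 2, elsewhere 2}, j = -5, the precondition holds but the weakest precondition fails.
Answer: invalid


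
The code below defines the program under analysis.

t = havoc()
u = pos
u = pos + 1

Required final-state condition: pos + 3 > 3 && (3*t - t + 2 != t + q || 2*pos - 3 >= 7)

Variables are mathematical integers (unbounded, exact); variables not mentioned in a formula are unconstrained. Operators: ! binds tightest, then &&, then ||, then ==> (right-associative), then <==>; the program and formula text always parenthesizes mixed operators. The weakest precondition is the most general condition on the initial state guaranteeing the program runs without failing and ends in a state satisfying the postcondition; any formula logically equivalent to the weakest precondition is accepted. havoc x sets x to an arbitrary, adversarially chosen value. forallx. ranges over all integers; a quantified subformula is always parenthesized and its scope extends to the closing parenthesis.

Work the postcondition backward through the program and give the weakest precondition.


Working backward. After the program, the postcondition pos + 3 > 3 && (3*t - t + 2 != t + q || 2*pos - 3 >= 7) must hold; in canonical form it is pos > 0 && (t != q - 2 || 2*pos >= 10).
Before u := pos + 1: pos > 0 && (t != q - 2 || 2*pos >= 10)
Before u := pos: pos > 0 && (t != q - 2 || 2*pos >= 10)
Before havoc t: forall t_1. (pos > 0 && (t_1 != q - 2 || 2*pos >= 10))
Answer: WP = forall t_1. (pos > 0 && (t_1 != q - 2 || 2*pos >= 10))


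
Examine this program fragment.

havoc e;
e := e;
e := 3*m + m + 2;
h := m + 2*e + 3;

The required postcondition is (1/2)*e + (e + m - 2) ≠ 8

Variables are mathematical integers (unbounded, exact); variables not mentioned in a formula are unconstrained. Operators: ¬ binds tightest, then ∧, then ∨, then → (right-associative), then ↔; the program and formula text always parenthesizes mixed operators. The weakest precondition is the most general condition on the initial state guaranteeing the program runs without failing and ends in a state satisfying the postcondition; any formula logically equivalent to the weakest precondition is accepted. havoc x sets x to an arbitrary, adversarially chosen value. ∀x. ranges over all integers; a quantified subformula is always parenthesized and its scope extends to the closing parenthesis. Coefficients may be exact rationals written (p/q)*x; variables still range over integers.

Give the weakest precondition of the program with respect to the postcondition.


Working backward. After the program, the postcondition (1/2)*e + (e + m - 2) ≠ 8 must hold; in canonical form it is (3/2)*e + m ≠ 10.
Before h := m + 2*e + 3: (3/2)*e + m ≠ 10
Before e := 3*m + m + 2: 7*m ≠ 7
Before e := e: 7*m ≠ 7
Before havoc e: 7*m ≠ 7
Answer: WP = 7*m ≠ 7


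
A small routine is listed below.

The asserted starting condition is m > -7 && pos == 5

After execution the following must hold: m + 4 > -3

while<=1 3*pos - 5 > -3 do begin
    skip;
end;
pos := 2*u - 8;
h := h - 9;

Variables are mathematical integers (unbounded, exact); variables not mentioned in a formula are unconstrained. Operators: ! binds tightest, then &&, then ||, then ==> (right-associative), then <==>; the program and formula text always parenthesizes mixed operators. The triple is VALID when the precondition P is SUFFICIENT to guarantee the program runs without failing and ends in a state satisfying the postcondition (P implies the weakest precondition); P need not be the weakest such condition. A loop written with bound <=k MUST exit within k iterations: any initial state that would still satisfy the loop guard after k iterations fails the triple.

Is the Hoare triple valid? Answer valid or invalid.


Working backward. After the program, the postcondition m + 4 > -3 must hold; in canonical form it is m > -7.
Before h := h - 9: m > -7
Before pos := 2*u - 8: m > -7
Before the loop (bound <=1), unroll the exhaustion recursion (WP_0 = exit-now case; WP_j = one more guarded iteration, up to j = 1):
  WP_0: (!(3*pos > 2)) && m > -7
  WP_1: (3*pos > 2 ==> ((!(3*pos > 2)) && m > -7)) && ((!(3*pos > 2)) ==> m > -7)
So before the loop: (3*pos > 2 ==> ((!(3*pos > 2)) && m > -7)) && ((!(3*pos > 2)) ==> m > -7)
The weakest precondition is (3*pos > 2 ==> ((!(3*pos > 2)) && m > -7)) && ((!(3*pos > 2)) ==> m > -7).
Check whether m > -7 && pos == 5 implies it.
Countermodel: at the initial state m = -6, pos = 5, the precondition holds but the weakest precondition fails.
Answer: invalid


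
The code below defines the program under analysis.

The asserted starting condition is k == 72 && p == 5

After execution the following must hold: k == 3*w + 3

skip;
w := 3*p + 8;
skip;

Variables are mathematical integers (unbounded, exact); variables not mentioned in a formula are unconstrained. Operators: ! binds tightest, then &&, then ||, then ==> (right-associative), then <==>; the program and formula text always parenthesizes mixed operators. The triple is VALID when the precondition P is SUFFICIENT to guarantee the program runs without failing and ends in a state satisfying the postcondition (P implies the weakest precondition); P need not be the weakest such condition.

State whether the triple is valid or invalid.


Working backward. After the program, k == 3*w + 3 must hold.
Before skip: k == 3*w + 3
Before w := 3*p + 8: k == 9*p + 27
Before skip: k == 9*p + 27
The weakest precondition is k == 9*p + 27.
Check whether k == 72 && p == 5 implies it.
Every state satisfying the precondition satisfies the weakest precondition: the implication holds.
Answer: valid


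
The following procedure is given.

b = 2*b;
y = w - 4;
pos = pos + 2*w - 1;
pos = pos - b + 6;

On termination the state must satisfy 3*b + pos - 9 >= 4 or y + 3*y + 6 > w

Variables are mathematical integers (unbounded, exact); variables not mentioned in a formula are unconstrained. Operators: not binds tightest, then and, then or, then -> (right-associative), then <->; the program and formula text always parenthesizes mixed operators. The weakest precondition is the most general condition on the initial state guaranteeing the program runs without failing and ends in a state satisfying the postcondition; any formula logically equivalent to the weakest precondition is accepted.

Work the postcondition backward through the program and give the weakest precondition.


Working backward. After the program, the postcondition 3*b + pos - 9 >= 4 or y + 3*y + 6 > w must hold; in canonical form it is 3*b + pos >= 13 or 4*y > w - 6.
Before pos := pos - b + 6: 2*b + pos >= 7 or 4*y > w - 6
Before pos := pos + 2*w - 1: 2*b + pos + 2*w >= 8 or 4*y > w - 6
Before y := w - 4: 2*b + pos + 2*w >= 8 or 3*w > 10
Before b := 2*b: 4*b + pos + 2*w >= 8 or 3*w > 10
Answer: WP = 4*b + pos + 2*w >= 8 or 3*w > 10


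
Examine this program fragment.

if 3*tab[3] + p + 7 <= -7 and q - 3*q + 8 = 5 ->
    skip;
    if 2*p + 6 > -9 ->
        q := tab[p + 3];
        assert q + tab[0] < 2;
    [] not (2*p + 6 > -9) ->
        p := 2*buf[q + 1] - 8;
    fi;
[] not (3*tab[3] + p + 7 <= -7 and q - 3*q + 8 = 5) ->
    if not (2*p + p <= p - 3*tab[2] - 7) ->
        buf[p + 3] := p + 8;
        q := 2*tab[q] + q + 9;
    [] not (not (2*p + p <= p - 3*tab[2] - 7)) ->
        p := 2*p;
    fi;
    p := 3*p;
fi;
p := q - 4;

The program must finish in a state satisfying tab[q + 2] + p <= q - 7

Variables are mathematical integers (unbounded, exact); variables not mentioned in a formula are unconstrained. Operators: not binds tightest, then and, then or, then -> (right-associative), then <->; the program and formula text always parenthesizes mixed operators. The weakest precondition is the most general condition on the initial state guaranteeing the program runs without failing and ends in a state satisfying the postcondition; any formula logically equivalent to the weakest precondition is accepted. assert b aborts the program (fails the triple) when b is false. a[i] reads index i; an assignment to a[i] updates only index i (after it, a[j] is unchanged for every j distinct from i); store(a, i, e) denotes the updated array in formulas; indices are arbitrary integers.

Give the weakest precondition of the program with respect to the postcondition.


Working backward. After the program, tab[q + 2] + p <= q - 7 must hold.
Before p := q - 4: tab[q + 2] <= -3
Then branch requires (2*p > -15 -> (tab[p + 3] + tab[0] < 2 and tab[tab[p + 3] + 2] <= -3)) and ((not (2*p > -15)) -> tab[q + 2] <= -3); else branch requires ((not (3*tab[2] + 2*p <= -7)) -> tab[2*tab[q] + q + 11] <= -3) and (3*tab[2] + 2*p <= -7 -> tab[q + 2] <= -3).
Before the if: ((3*tab[3] + p <= -14 and 2*q = 3) -> ((2*p > -15 -> (tab[p + 3] + tab[0] < 2 and tab[tab[p + 3] + 2] <= -3)) and ((not (2*p > -15)) -> tab[q + 2] <= -3))) and ((not (3*tab[3] + p <= -14 and 2*q = 3)) -> (((not (3*tab[2] + 2*p <= -7)) -> tab[2*tab[q] + q + 11] <= -3) and (3*tab[2] + 2*p <= -7 -> tab[q + 2] <= -3)))
Answer: WP = ((3*tab[3] + p <= -14 and 2*q = 3) -> ((2*p > -15 -> (tab[p + 3] + tab[0] < 2 and tab[tab[p + 3] + 2] <= -3)) and ((not (2*p > -15)) -> tab[q + 2] <= -3))) and ((not (3*tab[3] + p <= -14 and 2*q = 3)) -> (((not (3*tab[2] + 2*p <= -7)) -> tab[2*tab[q] + q + 11] <= -3) and (3*tab[2] + 2*p <= -7 -> tab[q + 2] <= -3)))
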